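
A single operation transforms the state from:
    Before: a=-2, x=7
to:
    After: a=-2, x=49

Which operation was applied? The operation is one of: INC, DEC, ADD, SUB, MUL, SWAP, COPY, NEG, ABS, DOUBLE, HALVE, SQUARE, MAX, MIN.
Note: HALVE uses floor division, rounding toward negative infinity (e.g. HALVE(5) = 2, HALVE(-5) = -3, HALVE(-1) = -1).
SQUARE(x)

Analyzing the change:
Before: a=-2, x=7
After: a=-2, x=49
Variable x changed from 7 to 49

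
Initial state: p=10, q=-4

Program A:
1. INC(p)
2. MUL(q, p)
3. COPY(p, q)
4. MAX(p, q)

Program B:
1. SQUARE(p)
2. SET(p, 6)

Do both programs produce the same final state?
No

Program A final state: p=-44, q=-44
Program B final state: p=6, q=-4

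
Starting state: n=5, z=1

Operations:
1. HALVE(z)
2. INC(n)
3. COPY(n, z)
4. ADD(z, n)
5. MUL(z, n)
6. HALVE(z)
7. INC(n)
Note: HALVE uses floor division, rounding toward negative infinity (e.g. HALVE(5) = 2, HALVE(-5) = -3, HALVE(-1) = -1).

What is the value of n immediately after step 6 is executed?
n = 0

Tracing n through execution:
Initial: n = 5
After step 1 (HALVE(z)): n = 5
After step 2 (INC(n)): n = 6
After step 3 (COPY(n, z)): n = 0
After step 4 (ADD(z, n)): n = 0
After step 5 (MUL(z, n)): n = 0
After step 6 (HALVE(z)): n = 0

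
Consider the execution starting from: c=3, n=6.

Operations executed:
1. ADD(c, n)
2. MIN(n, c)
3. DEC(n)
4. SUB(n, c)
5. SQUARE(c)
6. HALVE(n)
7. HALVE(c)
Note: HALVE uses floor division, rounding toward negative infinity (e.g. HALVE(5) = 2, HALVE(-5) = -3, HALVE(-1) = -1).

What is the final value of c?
c = 40

Tracing execution:
Step 1: ADD(c, n) → c = 9
Step 2: MIN(n, c) → c = 9
Step 3: DEC(n) → c = 9
Step 4: SUB(n, c) → c = 9
Step 5: SQUARE(c) → c = 81
Step 6: HALVE(n) → c = 81
Step 7: HALVE(c) → c = 40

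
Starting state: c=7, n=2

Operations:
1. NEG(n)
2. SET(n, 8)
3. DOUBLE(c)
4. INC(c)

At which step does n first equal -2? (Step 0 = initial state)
Step 1

Tracing n:
Initial: n = 2
After step 1: n = -2 ← first occurrence
After step 2: n = 8
After step 3: n = 8
After step 4: n = 8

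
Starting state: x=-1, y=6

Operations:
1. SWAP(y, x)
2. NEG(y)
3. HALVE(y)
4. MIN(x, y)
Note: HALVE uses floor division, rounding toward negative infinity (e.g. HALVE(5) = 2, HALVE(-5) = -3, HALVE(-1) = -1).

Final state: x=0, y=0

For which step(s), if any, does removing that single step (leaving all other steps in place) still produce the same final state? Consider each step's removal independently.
None - removing any single step changes the final result

Testing removal of each single step:
Without step 1: final = x=-3, y=-3 (different)
Without step 2: final = x=-1, y=-1 (different)
Without step 3: final = x=1, y=1 (different)
Without step 4: final = x=6, y=0 (different)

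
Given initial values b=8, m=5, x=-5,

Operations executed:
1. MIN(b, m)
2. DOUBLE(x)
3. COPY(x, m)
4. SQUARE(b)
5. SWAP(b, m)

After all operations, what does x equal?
x = 5

Tracing execution:
Step 1: MIN(b, m) → x = -5
Step 2: DOUBLE(x) → x = -10
Step 3: COPY(x, m) → x = 5
Step 4: SQUARE(b) → x = 5
Step 5: SWAP(b, m) → x = 5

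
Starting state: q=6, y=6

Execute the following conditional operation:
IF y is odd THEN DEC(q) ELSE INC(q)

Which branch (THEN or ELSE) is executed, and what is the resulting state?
Branch: ELSE, Final state: q=7, y=6

Evaluating condition: y is odd
Condition is False, so ELSE branch executes
After INC(q): q=7, y=6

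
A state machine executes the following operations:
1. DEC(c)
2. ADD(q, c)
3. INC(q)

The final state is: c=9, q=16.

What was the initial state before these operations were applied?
c=10, q=6

Working backwards:
Final state: c=9, q=16
Before step 3 (INC(q)): c=9, q=15
Before step 2 (ADD(q, c)): c=9, q=6
Before step 1 (DEC(c)): c=10, q=6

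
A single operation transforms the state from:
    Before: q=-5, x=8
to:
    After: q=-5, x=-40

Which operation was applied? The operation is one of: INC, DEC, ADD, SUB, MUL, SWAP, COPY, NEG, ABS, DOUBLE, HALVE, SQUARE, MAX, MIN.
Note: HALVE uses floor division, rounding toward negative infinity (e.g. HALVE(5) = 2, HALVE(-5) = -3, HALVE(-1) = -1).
MUL(x, q)

Analyzing the change:
Before: q=-5, x=8
After: q=-5, x=-40
Variable x changed from 8 to -40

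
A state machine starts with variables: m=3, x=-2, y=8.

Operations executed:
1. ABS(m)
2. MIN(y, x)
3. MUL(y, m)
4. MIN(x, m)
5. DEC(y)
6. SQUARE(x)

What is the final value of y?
y = -7

Tracing execution:
Step 1: ABS(m) → y = 8
Step 2: MIN(y, x) → y = -2
Step 3: MUL(y, m) → y = -6
Step 4: MIN(x, m) → y = -6
Step 5: DEC(y) → y = -7
Step 6: SQUARE(x) → y = -7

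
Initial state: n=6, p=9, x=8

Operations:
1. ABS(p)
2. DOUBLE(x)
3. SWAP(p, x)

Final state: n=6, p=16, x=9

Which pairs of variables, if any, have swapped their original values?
None

Comparing initial and final values:
x: 8 → 9
p: 9 → 16
n: 6 → 6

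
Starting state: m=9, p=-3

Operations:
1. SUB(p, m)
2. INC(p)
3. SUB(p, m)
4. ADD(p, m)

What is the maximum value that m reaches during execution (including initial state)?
9

Values of m at each step:
Initial: m = 9 ← maximum
After step 1: m = 9
After step 2: m = 9
After step 3: m = 9
After step 4: m = 9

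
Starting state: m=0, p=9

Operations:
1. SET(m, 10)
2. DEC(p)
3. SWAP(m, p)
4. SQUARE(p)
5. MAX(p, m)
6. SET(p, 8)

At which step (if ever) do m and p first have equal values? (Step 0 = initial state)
Step 6

m and p first become equal after step 6.

Comparing values at each step:
Initial: m=0, p=9
After step 1: m=10, p=9
After step 2: m=10, p=8
After step 3: m=8, p=10
After step 4: m=8, p=100
After step 5: m=8, p=100
After step 6: m=8, p=8 ← equal!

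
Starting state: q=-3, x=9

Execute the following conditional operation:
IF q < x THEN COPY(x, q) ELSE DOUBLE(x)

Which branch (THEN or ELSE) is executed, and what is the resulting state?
Branch: THEN, Final state: q=-3, x=-3

Evaluating condition: q < x
q = -3, x = 9
Condition is True, so THEN branch executes
After COPY(x, q): q=-3, x=-3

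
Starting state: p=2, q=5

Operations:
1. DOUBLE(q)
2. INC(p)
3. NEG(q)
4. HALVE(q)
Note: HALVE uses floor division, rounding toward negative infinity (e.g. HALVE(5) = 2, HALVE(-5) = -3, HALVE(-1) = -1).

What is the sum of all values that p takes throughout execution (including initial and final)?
13

Values of p at each step:
Initial: p = 2
After step 1: p = 2
After step 2: p = 3
After step 3: p = 3
After step 4: p = 3
Sum = 2 + 2 + 3 + 3 + 3 = 13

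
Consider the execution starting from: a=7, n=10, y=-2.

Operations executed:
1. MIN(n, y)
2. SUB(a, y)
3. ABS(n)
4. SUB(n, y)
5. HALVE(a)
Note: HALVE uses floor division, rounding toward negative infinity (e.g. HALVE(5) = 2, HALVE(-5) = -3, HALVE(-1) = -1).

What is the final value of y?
y = -2

Tracing execution:
Step 1: MIN(n, y) → y = -2
Step 2: SUB(a, y) → y = -2
Step 3: ABS(n) → y = -2
Step 4: SUB(n, y) → y = -2
Step 5: HALVE(a) → y = -2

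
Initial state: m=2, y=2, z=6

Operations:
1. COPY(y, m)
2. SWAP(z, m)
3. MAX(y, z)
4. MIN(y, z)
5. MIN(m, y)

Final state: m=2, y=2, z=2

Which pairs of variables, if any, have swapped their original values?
None

Comparing initial and final values:
m: 2 → 2
y: 2 → 2
z: 6 → 2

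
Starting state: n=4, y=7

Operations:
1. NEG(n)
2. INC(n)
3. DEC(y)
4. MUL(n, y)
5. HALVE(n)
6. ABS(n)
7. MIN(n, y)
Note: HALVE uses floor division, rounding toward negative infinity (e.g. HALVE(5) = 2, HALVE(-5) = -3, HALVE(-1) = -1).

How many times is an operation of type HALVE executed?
1

Counting HALVE operations:
Step 5: HALVE(n) ← HALVE
Total: 1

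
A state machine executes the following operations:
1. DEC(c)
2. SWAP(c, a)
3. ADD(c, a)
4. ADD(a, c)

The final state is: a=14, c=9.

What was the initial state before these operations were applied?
a=4, c=6

Working backwards:
Final state: a=14, c=9
Before step 4 (ADD(a, c)): a=5, c=9
Before step 3 (ADD(c, a)): a=5, c=4
Before step 2 (SWAP(c, a)): a=4, c=5
Before step 1 (DEC(c)): a=4, c=6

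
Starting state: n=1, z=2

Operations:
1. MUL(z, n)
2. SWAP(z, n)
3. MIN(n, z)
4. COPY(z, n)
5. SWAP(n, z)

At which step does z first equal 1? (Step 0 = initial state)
Step 2

Tracing z:
Initial: z = 2
After step 1: z = 2
After step 2: z = 1 ← first occurrence
After step 3: z = 1
After step 4: z = 1
After step 5: z = 1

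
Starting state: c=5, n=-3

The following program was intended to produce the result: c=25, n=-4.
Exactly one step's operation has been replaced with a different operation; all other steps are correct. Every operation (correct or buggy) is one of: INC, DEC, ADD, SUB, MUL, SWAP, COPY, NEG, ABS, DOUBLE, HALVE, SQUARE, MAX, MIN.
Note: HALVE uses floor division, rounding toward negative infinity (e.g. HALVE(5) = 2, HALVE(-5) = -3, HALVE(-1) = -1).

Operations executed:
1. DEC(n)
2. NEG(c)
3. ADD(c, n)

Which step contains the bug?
Step 3

Trace with buggy code:
Initial: c=5, n=-3
After step 1: c=5, n=-4
After step 2: c=-5, n=-4
After step 3: c=-9, n=-4
Actual final c=-9, n=-4 ≠ expected c=25, n=-4.
Step 3 is the only position where a single-operation replacement can produce the expected result.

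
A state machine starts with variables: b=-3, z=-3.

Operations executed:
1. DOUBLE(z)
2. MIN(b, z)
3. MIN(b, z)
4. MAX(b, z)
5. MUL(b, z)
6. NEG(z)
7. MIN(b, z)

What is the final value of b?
b = 6

Tracing execution:
Step 1: DOUBLE(z) → b = -3
Step 2: MIN(b, z) → b = -6
Step 3: MIN(b, z) → b = -6
Step 4: MAX(b, z) → b = -6
Step 5: MUL(b, z) → b = 36
Step 6: NEG(z) → b = 36
Step 7: MIN(b, z) → b = 6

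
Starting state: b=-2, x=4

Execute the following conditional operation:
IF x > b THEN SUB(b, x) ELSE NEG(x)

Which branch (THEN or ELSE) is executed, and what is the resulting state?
Branch: THEN, Final state: b=-6, x=4

Evaluating condition: x > b
x = 4, b = -2
Condition is True, so THEN branch executes
After SUB(b, x): b=-6, x=4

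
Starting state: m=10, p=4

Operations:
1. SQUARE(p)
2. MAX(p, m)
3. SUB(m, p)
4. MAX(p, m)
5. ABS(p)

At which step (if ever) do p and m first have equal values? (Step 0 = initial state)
Never

p and m never become equal during execution.

Comparing values at each step:
Initial: p=4, m=10
After step 1: p=16, m=10
After step 2: p=16, m=10
After step 3: p=16, m=-6
After step 4: p=16, m=-6
After step 5: p=16, m=-6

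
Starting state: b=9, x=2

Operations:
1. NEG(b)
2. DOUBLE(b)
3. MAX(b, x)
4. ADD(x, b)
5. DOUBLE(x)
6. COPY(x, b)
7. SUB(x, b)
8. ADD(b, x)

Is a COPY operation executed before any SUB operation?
Yes

First COPY: step 6
First SUB: step 7
Since 6 < 7, COPY comes first.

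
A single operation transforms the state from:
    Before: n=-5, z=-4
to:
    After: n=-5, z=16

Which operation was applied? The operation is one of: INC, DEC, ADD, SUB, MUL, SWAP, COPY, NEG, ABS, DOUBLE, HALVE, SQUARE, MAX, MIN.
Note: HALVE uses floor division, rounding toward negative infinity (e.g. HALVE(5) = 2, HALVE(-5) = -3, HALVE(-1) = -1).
SQUARE(z)

Analyzing the change:
Before: n=-5, z=-4
After: n=-5, z=16
Variable z changed from -4 to 16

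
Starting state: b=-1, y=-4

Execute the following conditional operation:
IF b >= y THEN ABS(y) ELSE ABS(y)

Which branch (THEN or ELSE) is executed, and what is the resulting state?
Branch: THEN, Final state: b=-1, y=4

Evaluating condition: b >= y
b = -1, y = -4
Condition is True, so THEN branch executes
After ABS(y): b=-1, y=4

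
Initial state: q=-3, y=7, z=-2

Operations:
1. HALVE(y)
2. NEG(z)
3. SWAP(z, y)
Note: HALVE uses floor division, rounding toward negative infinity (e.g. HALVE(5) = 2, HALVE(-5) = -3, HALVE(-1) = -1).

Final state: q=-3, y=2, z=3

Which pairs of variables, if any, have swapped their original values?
None

Comparing initial and final values:
y: 7 → 2
q: -3 → -3
z: -2 → 3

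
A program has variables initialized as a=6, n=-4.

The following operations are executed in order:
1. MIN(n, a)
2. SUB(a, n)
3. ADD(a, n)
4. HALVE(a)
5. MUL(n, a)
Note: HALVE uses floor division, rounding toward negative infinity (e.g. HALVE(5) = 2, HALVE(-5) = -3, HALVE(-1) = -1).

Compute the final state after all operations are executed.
{a: 3, n: -12}

Step-by-step execution:
Initial: a=6, n=-4
After step 1 (MIN(n, a)): a=6, n=-4
After step 2 (SUB(a, n)): a=10, n=-4
After step 3 (ADD(a, n)): a=6, n=-4
After step 4 (HALVE(a)): a=3, n=-4
After step 5 (MUL(n, a)): a=3, n=-12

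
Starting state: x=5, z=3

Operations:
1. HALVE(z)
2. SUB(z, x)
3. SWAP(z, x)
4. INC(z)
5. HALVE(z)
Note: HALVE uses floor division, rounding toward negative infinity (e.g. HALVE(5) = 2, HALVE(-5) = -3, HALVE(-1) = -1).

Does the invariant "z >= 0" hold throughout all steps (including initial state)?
No, violated after step 2

The invariant is violated after step 2.

State at each step:
Initial: x=5, z=3
After step 1: x=5, z=1
After step 2: x=5, z=-4
After step 3: x=-4, z=5
After step 4: x=-4, z=6
After step 5: x=-4, z=3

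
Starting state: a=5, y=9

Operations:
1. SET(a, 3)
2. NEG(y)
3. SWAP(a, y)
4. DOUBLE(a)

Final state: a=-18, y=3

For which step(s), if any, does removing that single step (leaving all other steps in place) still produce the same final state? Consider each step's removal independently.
None - removing any single step changes the final result

Testing removal of each single step:
Without step 1: final = a=-18, y=5 (different)
Without step 2: final = a=18, y=3 (different)
Without step 3: final = a=6, y=-9 (different)
Without step 4: final = a=-9, y=3 (different)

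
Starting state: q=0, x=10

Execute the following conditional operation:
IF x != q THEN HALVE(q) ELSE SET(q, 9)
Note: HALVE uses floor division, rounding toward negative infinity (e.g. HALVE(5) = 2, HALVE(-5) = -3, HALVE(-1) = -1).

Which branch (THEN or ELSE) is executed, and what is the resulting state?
Branch: THEN, Final state: q=0, x=10

Evaluating condition: x != q
x = 10, q = 0
Condition is True, so THEN branch executes
After HALVE(q): q=0, x=10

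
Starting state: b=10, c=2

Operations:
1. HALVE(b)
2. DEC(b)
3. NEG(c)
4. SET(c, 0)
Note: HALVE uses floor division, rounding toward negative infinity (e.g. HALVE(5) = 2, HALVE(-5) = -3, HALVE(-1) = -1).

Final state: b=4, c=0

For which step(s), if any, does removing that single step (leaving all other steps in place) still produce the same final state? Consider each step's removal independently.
Step(s) 3

Testing removal of each single step:
Without step 1: final = b=9, c=0 (different)
Without step 2: final = b=5, c=0 (different)
Without step 3: final = b=4, c=0 (same)
Without step 4: final = b=4, c=-2 (different)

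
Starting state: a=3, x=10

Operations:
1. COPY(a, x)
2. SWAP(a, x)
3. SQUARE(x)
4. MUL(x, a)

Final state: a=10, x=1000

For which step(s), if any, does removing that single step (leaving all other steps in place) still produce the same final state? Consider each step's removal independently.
Step(s) 2

Testing removal of each single step:
Without step 1: final = a=10, x=90 (different)
Without step 2: final = a=10, x=1000 (same)
Without step 3: final = a=10, x=100 (different)
Without step 4: final = a=10, x=100 (different)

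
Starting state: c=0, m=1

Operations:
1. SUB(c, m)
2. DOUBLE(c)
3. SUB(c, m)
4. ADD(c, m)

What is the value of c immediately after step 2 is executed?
c = -2

Tracing c through execution:
Initial: c = 0
After step 1 (SUB(c, m)): c = -1
After step 2 (DOUBLE(c)): c = -2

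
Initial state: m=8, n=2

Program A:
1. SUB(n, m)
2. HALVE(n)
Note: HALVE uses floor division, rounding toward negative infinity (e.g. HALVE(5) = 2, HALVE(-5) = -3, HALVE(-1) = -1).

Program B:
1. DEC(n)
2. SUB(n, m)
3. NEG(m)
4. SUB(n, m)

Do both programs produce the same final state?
No

Program A final state: m=8, n=-3
Program B final state: m=-8, n=1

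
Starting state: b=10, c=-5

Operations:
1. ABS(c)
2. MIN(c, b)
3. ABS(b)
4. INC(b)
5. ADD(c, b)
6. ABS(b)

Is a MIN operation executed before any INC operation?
Yes

First MIN: step 2
First INC: step 4
Since 2 < 4, MIN comes first.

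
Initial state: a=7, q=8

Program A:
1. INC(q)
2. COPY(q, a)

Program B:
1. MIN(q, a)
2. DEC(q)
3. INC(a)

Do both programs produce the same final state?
No

Program A final state: a=7, q=7
Program B final state: a=8, q=6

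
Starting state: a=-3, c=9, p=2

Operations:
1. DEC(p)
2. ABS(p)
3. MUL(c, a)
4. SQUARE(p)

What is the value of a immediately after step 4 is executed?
a = -3

Tracing a through execution:
Initial: a = -3
After step 1 (DEC(p)): a = -3
After step 2 (ABS(p)): a = -3
After step 3 (MUL(c, a)): a = -3
After step 4 (SQUARE(p)): a = -3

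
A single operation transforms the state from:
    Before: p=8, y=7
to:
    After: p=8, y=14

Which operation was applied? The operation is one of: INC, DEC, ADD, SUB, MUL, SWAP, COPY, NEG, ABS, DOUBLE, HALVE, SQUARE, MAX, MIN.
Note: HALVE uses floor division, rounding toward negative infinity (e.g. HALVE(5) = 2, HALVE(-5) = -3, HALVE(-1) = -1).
DOUBLE(y)

Analyzing the change:
Before: p=8, y=7
After: p=8, y=14
Variable y changed from 7 to 14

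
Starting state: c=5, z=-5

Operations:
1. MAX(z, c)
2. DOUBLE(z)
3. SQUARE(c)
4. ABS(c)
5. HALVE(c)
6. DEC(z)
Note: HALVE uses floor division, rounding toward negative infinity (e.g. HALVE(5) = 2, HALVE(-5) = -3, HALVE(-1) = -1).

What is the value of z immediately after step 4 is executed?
z = 10

Tracing z through execution:
Initial: z = -5
After step 1 (MAX(z, c)): z = 5
After step 2 (DOUBLE(z)): z = 10
After step 3 (SQUARE(c)): z = 10
After step 4 (ABS(c)): z = 10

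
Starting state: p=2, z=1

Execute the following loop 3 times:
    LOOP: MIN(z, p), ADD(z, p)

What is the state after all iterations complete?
p=2, z=4

Iteration trace:
Start: p=2, z=1
After iteration 1: p=2, z=3
After iteration 2: p=2, z=4
After iteration 3: p=2, z=4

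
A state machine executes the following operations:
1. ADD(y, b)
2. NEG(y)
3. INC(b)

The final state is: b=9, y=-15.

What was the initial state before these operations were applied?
b=8, y=7

Working backwards:
Final state: b=9, y=-15
Before step 3 (INC(b)): b=8, y=-15
Before step 2 (NEG(y)): b=8, y=15
Before step 1 (ADD(y, b)): b=8, y=7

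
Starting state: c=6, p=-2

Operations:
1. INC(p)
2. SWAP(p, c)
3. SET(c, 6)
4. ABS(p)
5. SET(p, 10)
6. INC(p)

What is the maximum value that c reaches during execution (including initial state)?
6

Values of c at each step:
Initial: c = 6 ← maximum
After step 1: c = 6
After step 2: c = -1
After step 3: c = 6
After step 4: c = 6
After step 5: c = 6
After step 6: c = 6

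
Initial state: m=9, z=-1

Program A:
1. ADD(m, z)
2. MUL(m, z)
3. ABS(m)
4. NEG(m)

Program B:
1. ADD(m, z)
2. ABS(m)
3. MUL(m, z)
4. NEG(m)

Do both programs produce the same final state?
No

Program A final state: m=-8, z=-1
Program B final state: m=8, z=-1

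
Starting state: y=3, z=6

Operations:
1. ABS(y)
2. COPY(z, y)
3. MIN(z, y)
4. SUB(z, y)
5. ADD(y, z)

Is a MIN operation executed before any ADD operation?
Yes

First MIN: step 3
First ADD: step 5
Since 3 < 5, MIN comes first.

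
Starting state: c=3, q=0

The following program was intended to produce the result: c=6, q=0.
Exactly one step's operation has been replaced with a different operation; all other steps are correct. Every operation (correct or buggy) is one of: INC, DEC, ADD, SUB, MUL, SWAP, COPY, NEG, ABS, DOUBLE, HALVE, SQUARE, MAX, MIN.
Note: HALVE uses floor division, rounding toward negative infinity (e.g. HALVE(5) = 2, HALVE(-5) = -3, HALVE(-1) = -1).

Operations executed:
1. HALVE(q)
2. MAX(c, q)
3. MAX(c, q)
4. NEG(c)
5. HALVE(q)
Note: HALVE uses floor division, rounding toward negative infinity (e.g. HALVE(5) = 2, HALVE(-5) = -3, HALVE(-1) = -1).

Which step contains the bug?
Step 4

Trace with buggy code:
Initial: c=3, q=0
After step 1: c=3, q=0
After step 2: c=3, q=0
After step 3: c=3, q=0
After step 4: c=-3, q=0
After step 5: c=-3, q=0
Actual final c=-3, q=0 ≠ expected c=6, q=0.
Step 4 is the only position where a single-operation replacement can produce the expected result.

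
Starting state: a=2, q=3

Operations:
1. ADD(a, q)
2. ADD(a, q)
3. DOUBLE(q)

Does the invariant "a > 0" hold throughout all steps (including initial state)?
Yes

The invariant holds at every step.

State at each step:
Initial: a=2, q=3
After step 1: a=5, q=3
After step 2: a=8, q=3
After step 3: a=8, q=6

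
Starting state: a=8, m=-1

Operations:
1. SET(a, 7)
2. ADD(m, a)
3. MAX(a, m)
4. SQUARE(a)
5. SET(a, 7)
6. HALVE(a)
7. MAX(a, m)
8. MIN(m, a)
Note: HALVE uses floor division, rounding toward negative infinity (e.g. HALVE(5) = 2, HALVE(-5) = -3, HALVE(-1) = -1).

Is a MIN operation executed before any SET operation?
No

First MIN: step 8
First SET: step 1
Since 8 > 1, SET comes first.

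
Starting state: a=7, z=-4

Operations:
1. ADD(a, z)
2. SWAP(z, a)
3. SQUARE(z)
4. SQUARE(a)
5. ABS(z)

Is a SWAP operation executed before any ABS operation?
Yes

First SWAP: step 2
First ABS: step 5
Since 2 < 5, SWAP comes first.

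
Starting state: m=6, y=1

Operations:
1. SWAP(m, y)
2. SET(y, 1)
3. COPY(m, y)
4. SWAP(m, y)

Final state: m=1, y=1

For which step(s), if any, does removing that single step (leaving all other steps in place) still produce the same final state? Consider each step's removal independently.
Step(s) 1, 3, 4

Testing removal of each single step:
Without step 1: final = m=1, y=1 (same)
Without step 2: final = m=6, y=6 (different)
Without step 3: final = m=1, y=1 (same)
Without step 4: final = m=1, y=1 (same)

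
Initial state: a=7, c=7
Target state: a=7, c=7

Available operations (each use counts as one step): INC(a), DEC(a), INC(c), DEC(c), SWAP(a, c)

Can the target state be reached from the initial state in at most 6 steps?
Yes

Path (0 steps): 0 steps (already at target)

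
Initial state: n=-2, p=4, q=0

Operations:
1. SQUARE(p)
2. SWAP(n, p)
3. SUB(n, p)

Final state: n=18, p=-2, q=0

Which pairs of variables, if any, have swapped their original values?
None

Comparing initial and final values:
n: -2 → 18
q: 0 → 0
p: 4 → -2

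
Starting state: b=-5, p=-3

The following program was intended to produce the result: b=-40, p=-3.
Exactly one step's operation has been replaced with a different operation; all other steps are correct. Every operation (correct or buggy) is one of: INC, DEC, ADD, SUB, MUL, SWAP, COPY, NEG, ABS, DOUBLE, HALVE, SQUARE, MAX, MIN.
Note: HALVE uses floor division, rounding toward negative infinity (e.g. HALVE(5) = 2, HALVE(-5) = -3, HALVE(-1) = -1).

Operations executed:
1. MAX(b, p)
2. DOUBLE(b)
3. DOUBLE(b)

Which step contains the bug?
Step 1

Trace with buggy code:
Initial: b=-5, p=-3
After step 1: b=-3, p=-3
After step 2: b=-6, p=-3
After step 3: b=-12, p=-3
Actual final b=-12, p=-3 ≠ expected b=-40, p=-3.
Step 1 is the only position where a single-operation replacement can produce the expected result.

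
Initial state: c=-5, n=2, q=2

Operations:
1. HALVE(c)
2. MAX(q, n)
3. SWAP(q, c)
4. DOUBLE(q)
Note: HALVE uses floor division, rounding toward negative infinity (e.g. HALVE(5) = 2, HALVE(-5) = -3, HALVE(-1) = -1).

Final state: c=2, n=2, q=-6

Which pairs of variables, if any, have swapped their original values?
None

Comparing initial and final values:
c: -5 → 2
n: 2 → 2
q: 2 → -6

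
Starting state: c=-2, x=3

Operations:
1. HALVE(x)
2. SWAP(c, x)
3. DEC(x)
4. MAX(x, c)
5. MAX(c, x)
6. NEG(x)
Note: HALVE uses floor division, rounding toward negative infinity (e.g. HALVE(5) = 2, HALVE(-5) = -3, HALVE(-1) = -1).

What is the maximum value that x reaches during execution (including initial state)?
3

Values of x at each step:
Initial: x = 3 ← maximum
After step 1: x = 1
After step 2: x = -2
After step 3: x = -3
After step 4: x = 1
After step 5: x = 1
After step 6: x = -1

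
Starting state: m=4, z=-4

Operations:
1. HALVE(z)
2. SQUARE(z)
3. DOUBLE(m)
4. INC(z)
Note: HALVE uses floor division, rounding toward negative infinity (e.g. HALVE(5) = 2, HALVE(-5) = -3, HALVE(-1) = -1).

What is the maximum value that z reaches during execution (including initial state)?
5

Values of z at each step:
Initial: z = -4
After step 1: z = -2
After step 2: z = 4
After step 3: z = 4
After step 4: z = 5 ← maximum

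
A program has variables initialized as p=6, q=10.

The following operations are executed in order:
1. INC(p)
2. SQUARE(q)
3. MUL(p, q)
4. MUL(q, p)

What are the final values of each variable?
{p: 700, q: 70000}

Step-by-step execution:
Initial: p=6, q=10
After step 1 (INC(p)): p=7, q=10
After step 2 (SQUARE(q)): p=7, q=100
After step 3 (MUL(p, q)): p=700, q=100
After step 4 (MUL(q, p)): p=700, q=70000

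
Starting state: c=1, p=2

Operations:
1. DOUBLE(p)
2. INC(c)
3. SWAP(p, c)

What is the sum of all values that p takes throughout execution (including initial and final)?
12

Values of p at each step:
Initial: p = 2
After step 1: p = 4
After step 2: p = 4
After step 3: p = 2
Sum = 2 + 4 + 4 + 2 = 12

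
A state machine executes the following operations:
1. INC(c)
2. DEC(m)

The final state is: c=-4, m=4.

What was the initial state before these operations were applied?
c=-5, m=5

Working backwards:
Final state: c=-4, m=4
Before step 2 (DEC(m)): c=-4, m=5
Before step 1 (INC(c)): c=-5, m=5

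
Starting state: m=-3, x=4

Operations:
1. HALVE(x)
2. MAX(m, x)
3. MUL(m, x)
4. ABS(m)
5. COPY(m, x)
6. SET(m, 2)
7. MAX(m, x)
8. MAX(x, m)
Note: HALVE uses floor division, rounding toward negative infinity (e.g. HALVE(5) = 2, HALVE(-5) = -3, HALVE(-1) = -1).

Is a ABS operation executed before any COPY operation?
Yes

First ABS: step 4
First COPY: step 5
Since 4 < 5, ABS comes first.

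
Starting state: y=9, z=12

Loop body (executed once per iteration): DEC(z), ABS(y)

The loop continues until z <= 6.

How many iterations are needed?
6

Tracing iterations:
Initial: y=9, z=12
After iteration 1: y=9, z=11
After iteration 2: y=9, z=10
After iteration 3: y=9, z=9
After iteration 4: y=9, z=8
After iteration 5: y=9, z=7
After iteration 6: y=9, z=6
z <= 6 now holds, so the loop exits after 6 iterations.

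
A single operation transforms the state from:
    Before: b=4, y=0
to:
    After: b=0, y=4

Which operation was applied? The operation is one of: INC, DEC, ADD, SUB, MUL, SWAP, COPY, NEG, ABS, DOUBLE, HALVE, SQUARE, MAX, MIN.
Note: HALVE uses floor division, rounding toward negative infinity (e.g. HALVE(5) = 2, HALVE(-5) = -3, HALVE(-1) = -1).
SWAP(y, b)

Analyzing the change:
Before: b=4, y=0
After: b=0, y=4
Variable y changed from 0 to 4
Variable b changed from 4 to 0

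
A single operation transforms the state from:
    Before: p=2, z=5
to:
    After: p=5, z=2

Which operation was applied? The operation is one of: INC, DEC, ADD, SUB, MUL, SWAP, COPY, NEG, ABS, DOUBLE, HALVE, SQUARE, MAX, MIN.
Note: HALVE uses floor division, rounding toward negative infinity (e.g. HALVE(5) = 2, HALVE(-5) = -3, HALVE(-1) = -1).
SWAP(z, p)

Analyzing the change:
Before: p=2, z=5
After: p=5, z=2
Variable z changed from 5 to 2
Variable p changed from 2 to 5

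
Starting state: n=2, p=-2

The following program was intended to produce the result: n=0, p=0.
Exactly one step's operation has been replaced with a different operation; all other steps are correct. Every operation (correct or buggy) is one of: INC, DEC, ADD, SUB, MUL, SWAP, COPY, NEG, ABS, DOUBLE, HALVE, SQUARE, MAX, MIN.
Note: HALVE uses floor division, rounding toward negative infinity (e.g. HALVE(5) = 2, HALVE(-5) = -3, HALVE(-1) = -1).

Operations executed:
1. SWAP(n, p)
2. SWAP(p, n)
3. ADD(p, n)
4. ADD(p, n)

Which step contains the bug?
Step 4

Trace with buggy code:
Initial: n=2, p=-2
After step 1: n=-2, p=2
After step 2: n=2, p=-2
After step 3: n=2, p=0
After step 4: n=2, p=2
Actual final n=2, p=2 ≠ expected n=0, p=0.
Step 4 is the only position where a single-operation replacement can produce the expected result.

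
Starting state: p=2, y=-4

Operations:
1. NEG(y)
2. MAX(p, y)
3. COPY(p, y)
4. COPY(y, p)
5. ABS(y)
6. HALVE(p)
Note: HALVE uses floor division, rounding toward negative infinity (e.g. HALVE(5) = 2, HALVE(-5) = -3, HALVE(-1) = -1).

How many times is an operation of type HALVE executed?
1

Counting HALVE operations:
Step 6: HALVE(p) ← HALVE
Total: 1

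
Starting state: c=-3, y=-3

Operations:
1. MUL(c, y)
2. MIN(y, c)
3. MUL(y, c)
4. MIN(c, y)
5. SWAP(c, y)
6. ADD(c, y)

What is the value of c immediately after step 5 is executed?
c = -27

Tracing c through execution:
Initial: c = -3
After step 1 (MUL(c, y)): c = 9
After step 2 (MIN(y, c)): c = 9
After step 3 (MUL(y, c)): c = 9
After step 4 (MIN(c, y)): c = -27
After step 5 (SWAP(c, y)): c = -27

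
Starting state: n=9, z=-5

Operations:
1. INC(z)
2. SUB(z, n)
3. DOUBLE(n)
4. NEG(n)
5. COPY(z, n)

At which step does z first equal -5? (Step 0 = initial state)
Step 0

Tracing z:
Initial: z = -5 ← first occurrence
After step 1: z = -4
After step 2: z = -13
After step 3: z = -13
After step 4: z = -13
After step 5: z = -18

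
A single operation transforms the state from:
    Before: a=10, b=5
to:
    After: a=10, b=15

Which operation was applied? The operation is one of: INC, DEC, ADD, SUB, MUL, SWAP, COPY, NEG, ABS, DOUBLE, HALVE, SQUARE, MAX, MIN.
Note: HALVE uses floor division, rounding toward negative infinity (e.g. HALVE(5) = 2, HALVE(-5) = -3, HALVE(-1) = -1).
ADD(b, a)

Analyzing the change:
Before: a=10, b=5
After: a=10, b=15
Variable b changed from 5 to 15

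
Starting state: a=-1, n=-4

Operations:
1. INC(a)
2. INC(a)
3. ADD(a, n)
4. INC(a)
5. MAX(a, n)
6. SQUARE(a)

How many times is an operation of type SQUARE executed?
1

Counting SQUARE operations:
Step 6: SQUARE(a) ← SQUARE
Total: 1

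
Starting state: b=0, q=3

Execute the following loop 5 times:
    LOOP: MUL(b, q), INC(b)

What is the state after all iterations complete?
b=121, q=3

Iteration trace:
Start: b=0, q=3
After iteration 1: b=1, q=3
After iteration 2: b=4, q=3
After iteration 3: b=13, q=3
After iteration 4: b=40, q=3
After iteration 5: b=121, q=3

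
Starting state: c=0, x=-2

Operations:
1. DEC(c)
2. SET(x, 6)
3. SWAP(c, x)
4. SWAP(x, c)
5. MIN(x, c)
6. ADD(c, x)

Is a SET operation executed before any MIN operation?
Yes

First SET: step 2
First MIN: step 5
Since 2 < 5, SET comes first.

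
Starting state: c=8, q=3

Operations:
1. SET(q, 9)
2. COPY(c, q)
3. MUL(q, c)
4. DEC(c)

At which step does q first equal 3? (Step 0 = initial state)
Step 0

Tracing q:
Initial: q = 3 ← first occurrence
After step 1: q = 9
After step 2: q = 9
After step 3: q = 81
After step 4: q = 81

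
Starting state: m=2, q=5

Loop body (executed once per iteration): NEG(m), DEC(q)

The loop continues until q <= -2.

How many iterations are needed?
7

Tracing iterations:
Initial: m=2, q=5
After iteration 1: m=-2, q=4
After iteration 2: m=2, q=3
After iteration 3: m=-2, q=2
After iteration 4: m=2, q=1
After iteration 5: m=-2, q=0
After iteration 6: m=2, q=-1
After iteration 7: m=-2, q=-2
q <= -2 now holds, so the loop exits after 7 iterations.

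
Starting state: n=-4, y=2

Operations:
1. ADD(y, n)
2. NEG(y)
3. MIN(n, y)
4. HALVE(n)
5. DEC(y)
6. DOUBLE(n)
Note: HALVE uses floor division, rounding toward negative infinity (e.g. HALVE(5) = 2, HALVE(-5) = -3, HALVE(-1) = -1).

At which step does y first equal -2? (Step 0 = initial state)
Step 1

Tracing y:
Initial: y = 2
After step 1: y = -2 ← first occurrence
After step 2: y = 2
After step 3: y = 2
After step 4: y = 2
After step 5: y = 1
After step 6: y = 1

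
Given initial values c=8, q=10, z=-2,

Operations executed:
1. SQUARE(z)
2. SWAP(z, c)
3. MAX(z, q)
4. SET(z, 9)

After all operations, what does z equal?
z = 9

Tracing execution:
Step 1: SQUARE(z) → z = 4
Step 2: SWAP(z, c) → z = 8
Step 3: MAX(z, q) → z = 10
Step 4: SET(z, 9) → z = 9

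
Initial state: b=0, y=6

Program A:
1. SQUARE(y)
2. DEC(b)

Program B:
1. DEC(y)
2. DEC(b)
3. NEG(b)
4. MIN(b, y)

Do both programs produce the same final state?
No

Program A final state: b=-1, y=36
Program B final state: b=1, y=5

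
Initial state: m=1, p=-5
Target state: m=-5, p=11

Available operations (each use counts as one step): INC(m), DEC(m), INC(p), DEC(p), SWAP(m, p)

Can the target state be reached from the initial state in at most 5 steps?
No

The target state cannot be reached within 5 steps.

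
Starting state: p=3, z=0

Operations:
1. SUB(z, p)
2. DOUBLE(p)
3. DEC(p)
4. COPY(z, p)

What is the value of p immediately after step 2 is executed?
p = 6

Tracing p through execution:
Initial: p = 3
After step 1 (SUB(z, p)): p = 3
After step 2 (DOUBLE(p)): p = 6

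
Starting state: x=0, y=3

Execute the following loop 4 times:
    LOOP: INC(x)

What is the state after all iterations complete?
x=4, y=3

Iteration trace:
Start: x=0, y=3
After iteration 1: x=1, y=3
After iteration 2: x=2, y=3
After iteration 3: x=3, y=3
After iteration 4: x=4, y=3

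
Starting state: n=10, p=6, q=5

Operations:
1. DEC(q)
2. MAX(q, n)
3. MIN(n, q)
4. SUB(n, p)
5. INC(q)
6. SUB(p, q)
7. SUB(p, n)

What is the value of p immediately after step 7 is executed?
p = -9

Tracing p through execution:
Initial: p = 6
After step 1 (DEC(q)): p = 6
After step 2 (MAX(q, n)): p = 6
After step 3 (MIN(n, q)): p = 6
After step 4 (SUB(n, p)): p = 6
After step 5 (INC(q)): p = 6
After step 6 (SUB(p, q)): p = -5
After step 7 (SUB(p, n)): p = -9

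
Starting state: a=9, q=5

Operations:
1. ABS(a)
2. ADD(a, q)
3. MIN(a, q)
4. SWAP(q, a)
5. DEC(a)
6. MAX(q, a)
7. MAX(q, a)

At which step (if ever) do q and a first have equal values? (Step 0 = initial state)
Step 3

q and a first become equal after step 3.

Comparing values at each step:
Initial: q=5, a=9
After step 1: q=5, a=9
After step 2: q=5, a=14
After step 3: q=5, a=5 ← equal!
After step 4: q=5, a=5 ← equal!
After step 5: q=5, a=4
After step 6: q=5, a=4
After step 7: q=5, a=4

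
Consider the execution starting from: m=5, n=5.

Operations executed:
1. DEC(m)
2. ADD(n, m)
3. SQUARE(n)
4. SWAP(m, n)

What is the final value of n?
n = 4

Tracing execution:
Step 1: DEC(m) → n = 5
Step 2: ADD(n, m) → n = 9
Step 3: SQUARE(n) → n = 81
Step 4: SWAP(m, n) → n = 4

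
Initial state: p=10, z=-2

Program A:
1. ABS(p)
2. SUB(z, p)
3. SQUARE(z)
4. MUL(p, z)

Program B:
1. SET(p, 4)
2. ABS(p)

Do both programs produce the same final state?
No

Program A final state: p=1440, z=144
Program B final state: p=4, z=-2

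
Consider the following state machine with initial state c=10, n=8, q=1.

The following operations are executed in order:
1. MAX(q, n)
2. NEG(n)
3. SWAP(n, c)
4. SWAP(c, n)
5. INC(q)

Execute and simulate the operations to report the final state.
{c: 10, n: -8, q: 9}

Step-by-step execution:
Initial: c=10, n=8, q=1
After step 1 (MAX(q, n)): c=10, n=8, q=8
After step 2 (NEG(n)): c=10, n=-8, q=8
After step 3 (SWAP(n, c)): c=-8, n=10, q=8
After step 4 (SWAP(c, n)): c=10, n=-8, q=8
After step 5 (INC(q)): c=10, n=-8, q=9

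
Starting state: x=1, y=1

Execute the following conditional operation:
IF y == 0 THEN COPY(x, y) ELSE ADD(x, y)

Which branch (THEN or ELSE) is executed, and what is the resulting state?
Branch: ELSE, Final state: x=2, y=1

Evaluating condition: y == 0
y = 1
Condition is False, so ELSE branch executes
After ADD(x, y): x=2, y=1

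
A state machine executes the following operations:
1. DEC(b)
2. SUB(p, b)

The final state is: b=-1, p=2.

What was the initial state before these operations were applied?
b=0, p=1

Working backwards:
Final state: b=-1, p=2
Before step 2 (SUB(p, b)): b=-1, p=1
Before step 1 (DEC(b)): b=0, p=1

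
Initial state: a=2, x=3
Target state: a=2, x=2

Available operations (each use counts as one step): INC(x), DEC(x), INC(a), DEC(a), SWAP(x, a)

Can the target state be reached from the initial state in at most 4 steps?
Yes

Path (1 step): DEC(x)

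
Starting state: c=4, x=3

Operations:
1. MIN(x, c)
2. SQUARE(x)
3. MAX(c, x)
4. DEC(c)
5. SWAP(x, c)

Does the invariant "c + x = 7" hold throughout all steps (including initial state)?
No, violated after step 2

The invariant is violated after step 2.

State at each step:
Initial: c=4, x=3
After step 1: c=4, x=3
After step 2: c=4, x=9
After step 3: c=9, x=9
After step 4: c=8, x=9
After step 5: c=9, x=8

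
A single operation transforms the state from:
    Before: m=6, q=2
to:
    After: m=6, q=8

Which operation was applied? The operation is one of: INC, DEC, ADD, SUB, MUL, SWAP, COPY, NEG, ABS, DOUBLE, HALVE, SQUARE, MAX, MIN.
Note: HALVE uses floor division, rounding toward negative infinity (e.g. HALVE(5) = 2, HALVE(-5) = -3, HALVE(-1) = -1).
ADD(q, m)

Analyzing the change:
Before: m=6, q=2
After: m=6, q=8
Variable q changed from 2 to 8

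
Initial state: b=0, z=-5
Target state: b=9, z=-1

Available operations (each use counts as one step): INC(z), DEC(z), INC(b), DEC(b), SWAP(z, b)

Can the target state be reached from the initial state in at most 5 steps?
No

The target state cannot be reached within 5 steps.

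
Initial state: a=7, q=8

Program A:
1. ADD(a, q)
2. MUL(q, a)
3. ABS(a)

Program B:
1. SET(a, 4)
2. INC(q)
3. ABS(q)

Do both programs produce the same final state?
No

Program A final state: a=15, q=120
Program B final state: a=4, q=9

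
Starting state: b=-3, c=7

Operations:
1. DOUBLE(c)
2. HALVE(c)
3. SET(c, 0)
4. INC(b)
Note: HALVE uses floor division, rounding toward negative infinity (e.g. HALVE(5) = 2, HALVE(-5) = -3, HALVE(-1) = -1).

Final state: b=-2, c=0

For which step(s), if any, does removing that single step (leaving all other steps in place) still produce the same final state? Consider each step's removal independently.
Step(s) 1, 2

Testing removal of each single step:
Without step 1: final = b=-2, c=0 (same)
Without step 2: final = b=-2, c=0 (same)
Without step 3: final = b=-2, c=7 (different)
Without step 4: final = b=-3, c=0 (different)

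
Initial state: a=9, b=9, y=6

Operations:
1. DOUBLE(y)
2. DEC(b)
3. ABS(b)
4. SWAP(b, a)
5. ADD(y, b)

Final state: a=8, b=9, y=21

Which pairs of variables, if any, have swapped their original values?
None

Comparing initial and final values:
a: 9 → 8
b: 9 → 9
y: 6 → 21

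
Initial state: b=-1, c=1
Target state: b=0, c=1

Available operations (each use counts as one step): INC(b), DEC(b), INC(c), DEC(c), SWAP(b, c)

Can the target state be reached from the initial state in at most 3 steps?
Yes

Path (1 step): INC(b)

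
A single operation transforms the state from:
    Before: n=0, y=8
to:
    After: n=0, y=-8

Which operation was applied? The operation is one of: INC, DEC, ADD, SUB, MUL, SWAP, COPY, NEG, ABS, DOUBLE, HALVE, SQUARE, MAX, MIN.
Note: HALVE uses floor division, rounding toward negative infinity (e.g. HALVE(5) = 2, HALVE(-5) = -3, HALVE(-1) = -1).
NEG(y)

Analyzing the change:
Before: n=0, y=8
After: n=0, y=-8
Variable y changed from 8 to -8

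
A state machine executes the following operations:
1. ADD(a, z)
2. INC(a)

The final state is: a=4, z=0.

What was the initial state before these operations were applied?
a=3, z=0

Working backwards:
Final state: a=4, z=0
Before step 2 (INC(a)): a=3, z=0
Before step 1 (ADD(a, z)): a=3, z=0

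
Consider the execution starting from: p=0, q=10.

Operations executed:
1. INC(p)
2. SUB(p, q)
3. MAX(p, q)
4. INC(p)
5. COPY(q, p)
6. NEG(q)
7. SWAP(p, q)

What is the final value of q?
q = 11

Tracing execution:
Step 1: INC(p) → q = 10
Step 2: SUB(p, q) → q = 10
Step 3: MAX(p, q) → q = 10
Step 4: INC(p) → q = 10
Step 5: COPY(q, p) → q = 11
Step 6: NEG(q) → q = -11
Step 7: SWAP(p, q) → q = 11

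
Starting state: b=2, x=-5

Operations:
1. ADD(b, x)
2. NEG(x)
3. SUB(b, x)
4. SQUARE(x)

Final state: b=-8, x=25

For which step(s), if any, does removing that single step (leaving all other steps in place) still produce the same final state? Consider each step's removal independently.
None - removing any single step changes the final result

Testing removal of each single step:
Without step 1: final = b=-3, x=25 (different)
Without step 2: final = b=2, x=25 (different)
Without step 3: final = b=-3, x=25 (different)
Without step 4: final = b=-8, x=5 (different)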